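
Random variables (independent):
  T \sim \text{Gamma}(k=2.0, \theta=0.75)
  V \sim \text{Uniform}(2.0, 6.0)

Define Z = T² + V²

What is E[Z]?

E[Z] = E[T²] + E[V²]
E[T²] = Var(T) + E[T]² = 1.125 + 2.25 = 3.375
E[V²] = Var(V) + E[V]² = 1.3333333 + 16 = 17.333333
E[Z] = 3.375 + 17.333333 = 20.708333

20.708333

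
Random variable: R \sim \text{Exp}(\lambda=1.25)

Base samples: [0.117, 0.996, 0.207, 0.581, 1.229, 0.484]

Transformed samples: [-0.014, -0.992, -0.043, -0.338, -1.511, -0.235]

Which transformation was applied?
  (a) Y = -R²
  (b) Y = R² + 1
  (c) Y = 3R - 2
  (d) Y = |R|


Checking option (a) Y = -R²:
  R = 0.117 -> Y = -0.014 ✓
  R = 0.996 -> Y = -0.992 ✓
  R = 0.207 -> Y = -0.043 ✓
All samples match this transformation.

(a) -R²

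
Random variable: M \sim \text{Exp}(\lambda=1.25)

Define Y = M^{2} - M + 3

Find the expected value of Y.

E[Y] = 1*E[M²] - 1*E[M] + 3
E[M] = 0.8
E[M²] = Var(M) + (E[M])² = 0.64 + 0.64 = 1.28
E[Y] = 1*1.28 - 1*0.8 + 3 = 3.48

3.48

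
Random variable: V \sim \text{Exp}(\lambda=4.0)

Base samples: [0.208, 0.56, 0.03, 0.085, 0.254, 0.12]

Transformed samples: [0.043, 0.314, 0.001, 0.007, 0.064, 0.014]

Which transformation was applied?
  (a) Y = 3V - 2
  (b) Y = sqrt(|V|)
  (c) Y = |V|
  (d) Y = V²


Checking option (d) Y = V²:
  V = 0.208 -> Y = 0.043 ✓
  V = 0.56 -> Y = 0.314 ✓
  V = 0.03 -> Y = 0.001 ✓
All samples match this transformation.

(d) V²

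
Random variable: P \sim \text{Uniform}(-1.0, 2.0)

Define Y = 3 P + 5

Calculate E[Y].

For Y = 3P + 5:
E[Y] = 3 * E[P] + 5
E[P] = (-1 + 2)/2 = 0.5
E[Y] = 3 * 0.5 + 5 = 6.5

6.5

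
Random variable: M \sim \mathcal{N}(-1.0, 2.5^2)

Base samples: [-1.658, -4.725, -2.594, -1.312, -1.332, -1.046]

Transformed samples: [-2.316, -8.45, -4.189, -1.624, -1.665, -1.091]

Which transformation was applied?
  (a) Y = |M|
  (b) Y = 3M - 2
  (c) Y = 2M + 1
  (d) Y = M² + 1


Checking option (c) Y = 2M + 1:
  M = -1.658 -> Y = -2.316 ✓
  M = -4.725 -> Y = -8.45 ✓
  M = -2.594 -> Y = -4.189 ✓
All samples match this transformation.

(c) 2M + 1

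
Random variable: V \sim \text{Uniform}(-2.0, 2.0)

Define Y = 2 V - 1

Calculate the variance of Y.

For Y = aV + b: Var(Y) = a² * Var(V)
Var(V) = (2 + 2)^2/12 = 1.3333333
Var(Y) = 2² * 1.3333333 = 4 * 1.3333333 = 5.3333333

5.3333333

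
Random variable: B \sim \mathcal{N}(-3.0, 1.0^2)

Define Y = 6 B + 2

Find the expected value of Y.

For Y = 6B + 2:
E[Y] = 6 * E[B] + 2
E[B] = -3.0 = -3
E[Y] = 6 * (-3) + 2 = -16

-16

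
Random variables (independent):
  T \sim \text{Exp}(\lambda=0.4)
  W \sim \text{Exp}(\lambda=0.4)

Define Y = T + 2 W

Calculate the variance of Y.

For independent RVs: Var(aX + bY) = a²Var(X) + b²Var(Y)
Var(T) = 6.25
Var(W) = 6.25
Var(Y) = 1²*6.25 + 2²*6.25
= 1*6.25 + 4*6.25 = 31.25

31.25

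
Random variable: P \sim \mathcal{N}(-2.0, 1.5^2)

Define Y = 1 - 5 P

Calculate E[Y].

For Y = -5P + 1:
E[Y] = -5 * E[P] + 1
E[P] = -2.0 = -2
E[Y] = -5 * (-2) + 1 = 11

11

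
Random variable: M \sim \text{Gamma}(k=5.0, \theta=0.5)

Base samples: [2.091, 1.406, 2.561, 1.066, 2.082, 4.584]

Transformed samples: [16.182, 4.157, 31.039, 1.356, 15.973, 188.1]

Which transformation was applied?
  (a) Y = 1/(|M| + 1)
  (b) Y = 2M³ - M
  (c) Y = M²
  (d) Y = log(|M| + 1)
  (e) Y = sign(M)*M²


Checking option (b) Y = 2M³ - M:
  M = 2.091 -> Y = 16.182 ✓
  M = 1.406 -> Y = 4.157 ✓
  M = 2.561 -> Y = 31.039 ✓
All samples match this transformation.

(b) 2M³ - M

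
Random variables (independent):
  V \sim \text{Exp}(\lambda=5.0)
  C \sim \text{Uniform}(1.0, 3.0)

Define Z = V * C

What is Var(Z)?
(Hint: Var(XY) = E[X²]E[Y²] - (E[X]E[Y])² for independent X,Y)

Var(XY) = E[X²]E[Y²] - (E[X]E[Y])²
E[V] = 0.2, Var(V) = 0.04
E[C] = 2, Var(C) = 0.33333333
E[V²] = 0.04 + 0.2² = 0.08
E[C²] = 0.33333333 + 2² = 4.3333333
Var(Z) = 0.08*4.3333333 - (0.2*2)²
= 0.34666667 - 0.16 = 0.18666667

0.18666667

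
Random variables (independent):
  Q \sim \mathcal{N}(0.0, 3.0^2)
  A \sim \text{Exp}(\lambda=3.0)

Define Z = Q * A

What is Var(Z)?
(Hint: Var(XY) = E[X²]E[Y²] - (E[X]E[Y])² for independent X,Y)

Var(XY) = E[X²]E[Y²] - (E[X]E[Y])²
E[Q] = 0, Var(Q) = 9
E[A] = 0.33333333, Var(A) = 0.11111111
E[Q²] = 9 + 0² = 9
E[A²] = 0.11111111 + 0.33333333² = 0.22222222
Var(Z) = 9*0.22222222 - (0*0.33333333)²
= 2 - 0 = 2

2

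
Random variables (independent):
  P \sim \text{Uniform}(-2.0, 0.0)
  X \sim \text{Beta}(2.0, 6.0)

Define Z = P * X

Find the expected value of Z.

For independent RVs: E[XY] = E[X]*E[Y]
E[P] = -1
E[X] = 0.25
E[Z] = -1 * 0.25 = -0.25

-0.25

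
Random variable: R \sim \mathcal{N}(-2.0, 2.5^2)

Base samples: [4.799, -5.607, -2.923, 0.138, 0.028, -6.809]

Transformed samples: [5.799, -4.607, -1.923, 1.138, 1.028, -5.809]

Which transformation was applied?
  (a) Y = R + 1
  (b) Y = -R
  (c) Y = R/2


Checking option (a) Y = R + 1:
  R = 4.799 -> Y = 5.799 ✓
  R = -5.607 -> Y = -4.607 ✓
  R = -2.923 -> Y = -1.923 ✓
All samples match this transformation.

(a) R + 1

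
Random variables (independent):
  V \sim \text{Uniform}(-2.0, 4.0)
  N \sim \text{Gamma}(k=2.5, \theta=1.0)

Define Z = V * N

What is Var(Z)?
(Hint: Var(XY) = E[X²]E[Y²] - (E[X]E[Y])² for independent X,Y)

Var(XY) = E[X²]E[Y²] - (E[X]E[Y])²
E[V] = 1, Var(V) = 3
E[N] = 2.5, Var(N) = 2.5
E[V²] = 3 + 1² = 4
E[N²] = 2.5 + 2.5² = 8.75
Var(Z) = 4*8.75 - (1*2.5)²
= 35 - 6.25 = 28.75

28.75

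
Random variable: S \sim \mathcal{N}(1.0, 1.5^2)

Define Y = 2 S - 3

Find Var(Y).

For Y = aS + b: Var(Y) = a² * Var(S)
Var(S) = 1.5^2 = 2.25
Var(Y) = 2² * 2.25 = 4 * 2.25 = 9

9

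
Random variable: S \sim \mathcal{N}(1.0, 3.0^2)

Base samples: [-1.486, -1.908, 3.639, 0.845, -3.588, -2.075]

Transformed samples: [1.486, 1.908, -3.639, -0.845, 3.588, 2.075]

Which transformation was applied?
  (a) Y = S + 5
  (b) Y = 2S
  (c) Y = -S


Checking option (c) Y = -S:
  S = -1.486 -> Y = 1.486 ✓
  S = -1.908 -> Y = 1.908 ✓
  S = 3.639 -> Y = -3.639 ✓
All samples match this transformation.

(c) -S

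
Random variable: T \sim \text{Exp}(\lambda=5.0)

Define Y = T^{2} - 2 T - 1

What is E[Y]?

E[Y] = 1*E[T²] - 2*E[T] - 1
E[T] = 0.2
E[T²] = Var(T) + (E[T])² = 0.04 + 0.04 = 0.08
E[Y] = 1*0.08 - 2*0.2 - 1 = -1.32

-1.32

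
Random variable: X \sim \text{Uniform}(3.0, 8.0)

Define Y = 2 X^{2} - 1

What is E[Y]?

E[Y] = 2*E[X²] - 1
E[X] = 5.5
E[X²] = Var(X) + (E[X])² = 2.0833333 + 30.25 = 32.333333
E[Y] = 2*32.333333 - 1 = 63.666667

63.666667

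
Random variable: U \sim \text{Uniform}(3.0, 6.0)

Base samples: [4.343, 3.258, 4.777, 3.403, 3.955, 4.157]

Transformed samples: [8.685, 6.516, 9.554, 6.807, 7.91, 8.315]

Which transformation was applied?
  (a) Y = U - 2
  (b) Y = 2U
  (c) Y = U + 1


Checking option (b) Y = 2U:
  U = 4.343 -> Y = 8.685 ✓
  U = 3.258 -> Y = 6.516 ✓
  U = 4.777 -> Y = 9.554 ✓
All samples match this transformation.

(b) 2U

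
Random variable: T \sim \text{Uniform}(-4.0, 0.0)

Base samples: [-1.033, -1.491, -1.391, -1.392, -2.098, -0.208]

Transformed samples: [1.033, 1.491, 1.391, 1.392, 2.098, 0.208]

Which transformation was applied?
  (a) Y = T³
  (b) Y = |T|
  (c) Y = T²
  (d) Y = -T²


Checking option (b) Y = |T|:
  T = -1.033 -> Y = 1.033 ✓
  T = -1.491 -> Y = 1.491 ✓
  T = -1.391 -> Y = 1.391 ✓
All samples match this transformation.

(b) |T|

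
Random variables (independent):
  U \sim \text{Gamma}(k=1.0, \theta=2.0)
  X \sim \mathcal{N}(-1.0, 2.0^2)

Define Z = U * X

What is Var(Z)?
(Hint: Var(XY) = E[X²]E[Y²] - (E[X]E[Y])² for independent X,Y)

Var(XY) = E[X²]E[Y²] - (E[X]E[Y])²
E[U] = 2, Var(U) = 4
E[X] = -1, Var(X) = 4
E[U²] = 4 + 2² = 8
E[X²] = 4 + (-1)² = 5
Var(Z) = 8*5 - (2*(-1))²
= 40 - 4 = 36

36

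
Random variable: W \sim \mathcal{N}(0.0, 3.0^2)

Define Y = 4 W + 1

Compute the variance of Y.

For Y = aW + b: Var(Y) = a² * Var(W)
Var(W) = 3.0^2 = 9
Var(Y) = 4² * 9 = 16 * 9 = 144

144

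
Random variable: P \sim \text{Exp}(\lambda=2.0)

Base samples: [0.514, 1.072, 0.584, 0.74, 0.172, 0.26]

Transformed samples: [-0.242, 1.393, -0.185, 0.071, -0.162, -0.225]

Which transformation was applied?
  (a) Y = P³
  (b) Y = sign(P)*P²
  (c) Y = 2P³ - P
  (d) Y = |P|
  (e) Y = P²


Checking option (c) Y = 2P³ - P:
  P = 0.514 -> Y = -0.242 ✓
  P = 1.072 -> Y = 1.393 ✓
  P = 0.584 -> Y = -0.185 ✓
All samples match this transformation.

(c) 2P³ - P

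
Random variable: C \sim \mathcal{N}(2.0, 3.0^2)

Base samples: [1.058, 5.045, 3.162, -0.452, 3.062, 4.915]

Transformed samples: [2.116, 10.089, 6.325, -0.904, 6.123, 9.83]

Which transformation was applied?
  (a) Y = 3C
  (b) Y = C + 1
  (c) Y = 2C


Checking option (c) Y = 2C:
  C = 1.058 -> Y = 2.116 ✓
  C = 5.045 -> Y = 10.089 ✓
  C = 3.162 -> Y = 6.325 ✓
All samples match this transformation.

(c) 2C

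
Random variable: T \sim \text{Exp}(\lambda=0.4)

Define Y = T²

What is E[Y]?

Using E[X²] = Var(X) + (E[X])²:
E[T] = 2.5
Var(T) = 1/0.4^2 = 6.25
E[T²] = 6.25 + 2.5² = 6.25 + 6.25 = 12.5

12.5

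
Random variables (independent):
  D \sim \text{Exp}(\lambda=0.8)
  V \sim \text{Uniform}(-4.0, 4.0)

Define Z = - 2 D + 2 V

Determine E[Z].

E[Z] = -2*E[D] + 2*E[V]
E[D] = 1.25
E[V] = 0
E[Z] = -2*1.25 + 2*0 = -2.5

-2.5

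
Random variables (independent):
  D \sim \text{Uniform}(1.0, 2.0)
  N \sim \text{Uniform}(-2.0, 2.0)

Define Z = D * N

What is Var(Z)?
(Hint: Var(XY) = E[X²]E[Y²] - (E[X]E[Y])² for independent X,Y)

Var(XY) = E[X²]E[Y²] - (E[X]E[Y])²
E[D] = 1.5, Var(D) = 0.083333333
E[N] = 0, Var(N) = 1.3333333
E[D²] = 0.083333333 + 1.5² = 2.3333333
E[N²] = 1.3333333 + 0² = 1.3333333
Var(Z) = 2.3333333*1.3333333 - (1.5*0)²
= 3.1111111 - 0 = 3.1111111

3.1111111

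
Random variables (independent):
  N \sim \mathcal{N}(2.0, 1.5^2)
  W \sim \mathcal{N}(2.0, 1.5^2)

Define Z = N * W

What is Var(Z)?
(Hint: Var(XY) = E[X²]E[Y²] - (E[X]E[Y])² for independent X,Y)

Var(XY) = E[X²]E[Y²] - (E[X]E[Y])²
E[N] = 2, Var(N) = 2.25
E[W] = 2, Var(W) = 2.25
E[N²] = 2.25 + 2² = 6.25
E[W²] = 2.25 + 2² = 6.25
Var(Z) = 6.25*6.25 - (2*2)²
= 39.0625 - 16 = 23.0625

23.0625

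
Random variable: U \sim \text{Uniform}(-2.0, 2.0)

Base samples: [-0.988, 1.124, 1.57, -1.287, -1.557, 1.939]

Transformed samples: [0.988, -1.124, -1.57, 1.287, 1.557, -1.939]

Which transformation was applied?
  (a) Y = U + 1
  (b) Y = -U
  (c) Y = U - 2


Checking option (b) Y = -U:
  U = -0.988 -> Y = 0.988 ✓
  U = 1.124 -> Y = -1.124 ✓
  U = 1.57 -> Y = -1.57 ✓
All samples match this transformation.

(b) -U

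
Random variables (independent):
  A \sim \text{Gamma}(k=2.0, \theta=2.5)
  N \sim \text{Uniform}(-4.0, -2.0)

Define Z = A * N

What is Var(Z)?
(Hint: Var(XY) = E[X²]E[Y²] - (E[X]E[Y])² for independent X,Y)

Var(XY) = E[X²]E[Y²] - (E[X]E[Y])²
E[A] = 5, Var(A) = 12.5
E[N] = -3, Var(N) = 0.33333333
E[A²] = 12.5 + 5² = 37.5
E[N²] = 0.33333333 + (-3)² = 9.3333333
Var(Z) = 37.5*9.3333333 - (5*(-3))²
= 350 - 225 = 125

125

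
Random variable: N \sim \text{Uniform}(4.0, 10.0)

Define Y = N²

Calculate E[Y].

E[N²] = Var(N) + (E[N])² = 3 + 49 = 52

52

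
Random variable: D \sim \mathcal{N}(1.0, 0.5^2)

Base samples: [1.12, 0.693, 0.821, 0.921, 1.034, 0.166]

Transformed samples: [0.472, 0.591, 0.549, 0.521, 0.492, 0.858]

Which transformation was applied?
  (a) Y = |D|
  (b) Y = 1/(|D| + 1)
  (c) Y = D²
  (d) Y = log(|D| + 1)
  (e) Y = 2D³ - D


Checking option (b) Y = 1/(|D| + 1):
  D = 1.12 -> Y = 0.472 ✓
  D = 0.693 -> Y = 0.591 ✓
  D = 0.821 -> Y = 0.549 ✓
All samples match this transformation.

(b) 1/(|D| + 1)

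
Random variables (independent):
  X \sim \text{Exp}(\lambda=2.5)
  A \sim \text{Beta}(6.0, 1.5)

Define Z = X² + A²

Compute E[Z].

E[Z] = E[X²] + E[A²]
E[X²] = Var(X) + E[X]² = 0.16 + 0.16 = 0.32
E[A²] = Var(A) + E[A]² = 0.018823529 + 0.64 = 0.65882353
E[Z] = 0.32 + 0.65882353 = 0.97882353

0.97882353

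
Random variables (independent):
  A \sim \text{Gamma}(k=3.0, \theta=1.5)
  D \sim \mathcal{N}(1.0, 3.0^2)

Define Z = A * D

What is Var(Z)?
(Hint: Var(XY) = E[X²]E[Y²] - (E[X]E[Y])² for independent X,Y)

Var(XY) = E[X²]E[Y²] - (E[X]E[Y])²
E[A] = 4.5, Var(A) = 6.75
E[D] = 1, Var(D) = 9
E[A²] = 6.75 + 4.5² = 27
E[D²] = 9 + 1² = 10
Var(Z) = 27*10 - (4.5*1)²
= 270 - 20.25 = 249.75

249.75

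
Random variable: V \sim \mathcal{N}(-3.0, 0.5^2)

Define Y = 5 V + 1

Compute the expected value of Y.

For Y = 5V + 1:
E[Y] = 5 * E[V] + 1
E[V] = -3.0 = -3
E[Y] = 5 * (-3) + 1 = -14

-14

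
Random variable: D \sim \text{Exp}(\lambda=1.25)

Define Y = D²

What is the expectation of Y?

Using E[X²] = Var(X) + (E[X])²:
E[D] = 0.8
Var(D) = 1/1.25^2 = 0.64
E[D²] = 0.64 + 0.8² = 0.64 + 0.64 = 1.28

1.28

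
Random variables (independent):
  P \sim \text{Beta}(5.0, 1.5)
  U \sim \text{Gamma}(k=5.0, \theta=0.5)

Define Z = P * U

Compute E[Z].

For independent RVs: E[XY] = E[X]*E[Y]
E[P] = 0.76923077
E[U] = 2.5
E[Z] = 0.76923077 * 2.5 = 1.9230769

1.9230769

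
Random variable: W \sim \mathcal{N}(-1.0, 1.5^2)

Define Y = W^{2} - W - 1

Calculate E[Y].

E[Y] = 1*E[W²] - 1*E[W] - 1
E[W] = -1
E[W²] = Var(W) + (E[W])² = 2.25 + 1 = 3.25
E[Y] = 1*3.25 - 1*(-1) - 1 = 3.25

3.25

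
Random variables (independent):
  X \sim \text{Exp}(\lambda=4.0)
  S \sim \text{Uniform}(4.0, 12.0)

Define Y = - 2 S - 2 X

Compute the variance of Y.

For independent RVs: Var(aX + bY) = a²Var(X) + b²Var(Y)
Var(X) = 0.0625
Var(S) = 5.3333333
Var(Y) = (-2)²*0.0625 + (-2)²*5.3333333
= 4*0.0625 + 4*5.3333333 = 21.583333

21.583333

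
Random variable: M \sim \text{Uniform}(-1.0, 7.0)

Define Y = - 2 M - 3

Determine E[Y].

For Y = -2M - 3:
E[Y] = -2 * E[M] - 3
E[M] = (-1 + 7)/2 = 3
E[Y] = -2 * 3 - 3 = -9

-9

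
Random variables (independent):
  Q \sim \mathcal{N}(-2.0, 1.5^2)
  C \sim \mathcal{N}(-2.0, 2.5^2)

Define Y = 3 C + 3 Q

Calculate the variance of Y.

For independent RVs: Var(aX + bY) = a²Var(X) + b²Var(Y)
Var(Q) = 2.25
Var(C) = 6.25
Var(Y) = 3²*2.25 + 3²*6.25
= 9*2.25 + 9*6.25 = 76.5

76.5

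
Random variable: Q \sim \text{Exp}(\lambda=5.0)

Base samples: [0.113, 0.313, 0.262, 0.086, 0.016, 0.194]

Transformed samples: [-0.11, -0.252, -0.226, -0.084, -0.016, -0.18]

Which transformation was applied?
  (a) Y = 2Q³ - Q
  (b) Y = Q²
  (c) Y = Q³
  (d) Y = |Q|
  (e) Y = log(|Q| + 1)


Checking option (a) Y = 2Q³ - Q:
  Q = 0.113 -> Y = -0.11 ✓
  Q = 0.313 -> Y = -0.252 ✓
  Q = 0.262 -> Y = -0.226 ✓
All samples match this transformation.

(a) 2Q³ - Q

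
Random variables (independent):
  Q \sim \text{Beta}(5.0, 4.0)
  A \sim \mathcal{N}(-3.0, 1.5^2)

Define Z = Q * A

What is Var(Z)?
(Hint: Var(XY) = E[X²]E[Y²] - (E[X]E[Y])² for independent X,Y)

Var(XY) = E[X²]E[Y²] - (E[X]E[Y])²
E[Q] = 0.55555556, Var(Q) = 0.024691358
E[A] = -3, Var(A) = 2.25
E[Q²] = 0.024691358 + 0.55555556² = 0.33333333
E[A²] = 2.25 + (-3)² = 11.25
Var(Z) = 0.33333333*11.25 - (0.55555556*(-3))²
= 3.75 - 2.7777778 = 0.97222222

0.97222222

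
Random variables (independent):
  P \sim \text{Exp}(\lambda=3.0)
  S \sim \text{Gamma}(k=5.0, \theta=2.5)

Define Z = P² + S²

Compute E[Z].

E[Z] = E[P²] + E[S²]
E[P²] = Var(P) + E[P]² = 0.11111111 + 0.11111111 = 0.22222222
E[S²] = Var(S) + E[S]² = 31.25 + 156.25 = 187.5
E[Z] = 0.22222222 + 187.5 = 187.72222

187.72222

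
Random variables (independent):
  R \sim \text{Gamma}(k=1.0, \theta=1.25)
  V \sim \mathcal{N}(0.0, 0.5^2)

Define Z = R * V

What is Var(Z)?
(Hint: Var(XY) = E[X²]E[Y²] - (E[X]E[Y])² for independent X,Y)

Var(XY) = E[X²]E[Y²] - (E[X]E[Y])²
E[R] = 1.25, Var(R) = 1.5625
E[V] = 0, Var(V) = 0.25
E[R²] = 1.5625 + 1.25² = 3.125
E[V²] = 0.25 + 0² = 0.25
Var(Z) = 3.125*0.25 - (1.25*0)²
= 0.78125 - 0 = 0.78125

0.78125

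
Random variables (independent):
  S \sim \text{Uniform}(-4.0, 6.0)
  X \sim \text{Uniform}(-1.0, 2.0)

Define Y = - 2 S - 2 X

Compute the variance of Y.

For independent RVs: Var(aX + bY) = a²Var(X) + b²Var(Y)
Var(S) = 8.3333333
Var(X) = 0.75
Var(Y) = (-2)²*8.3333333 + (-2)²*0.75
= 4*8.3333333 + 4*0.75 = 36.333333

36.333333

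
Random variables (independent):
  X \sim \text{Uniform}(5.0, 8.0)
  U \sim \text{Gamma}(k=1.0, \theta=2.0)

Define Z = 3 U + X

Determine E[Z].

E[Z] = 1*E[X] + 3*E[U]
E[X] = 6.5
E[U] = 2
E[Z] = 1*6.5 + 3*2 = 12.5

12.5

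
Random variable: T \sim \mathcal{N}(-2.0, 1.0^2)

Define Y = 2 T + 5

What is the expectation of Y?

For Y = 2T + 5:
E[Y] = 2 * E[T] + 5
E[T] = -2.0 = -2
E[Y] = 2 * (-2) + 5 = 1

1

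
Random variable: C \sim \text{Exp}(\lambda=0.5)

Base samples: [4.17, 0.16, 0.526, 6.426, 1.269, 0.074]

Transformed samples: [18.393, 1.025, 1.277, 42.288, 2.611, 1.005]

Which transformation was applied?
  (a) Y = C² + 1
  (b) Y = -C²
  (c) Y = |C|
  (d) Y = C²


Checking option (a) Y = C² + 1:
  C = 4.17 -> Y = 18.393 ✓
  C = 0.16 -> Y = 1.025 ✓
  C = 0.526 -> Y = 1.277 ✓
All samples match this transformation.

(a) C² + 1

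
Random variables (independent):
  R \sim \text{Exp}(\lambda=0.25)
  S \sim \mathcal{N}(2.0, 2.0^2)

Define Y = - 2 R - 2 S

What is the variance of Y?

For independent RVs: Var(aX + bY) = a²Var(X) + b²Var(Y)
Var(R) = 16
Var(S) = 4
Var(Y) = (-2)²*16 + (-2)²*4
= 4*16 + 4*4 = 80

80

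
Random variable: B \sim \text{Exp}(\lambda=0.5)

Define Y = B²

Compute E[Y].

E[B²] = Var(B) + (E[B])² = 4 + 4 = 8

8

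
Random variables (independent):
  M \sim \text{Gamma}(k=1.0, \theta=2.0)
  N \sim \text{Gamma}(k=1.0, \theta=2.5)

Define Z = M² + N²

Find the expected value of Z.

E[Z] = E[M²] + E[N²]
E[M²] = Var(M) + E[M]² = 4 + 4 = 8
E[N²] = Var(N) + E[N]² = 6.25 + 6.25 = 12.5
E[Z] = 8 + 12.5 = 20.5

20.5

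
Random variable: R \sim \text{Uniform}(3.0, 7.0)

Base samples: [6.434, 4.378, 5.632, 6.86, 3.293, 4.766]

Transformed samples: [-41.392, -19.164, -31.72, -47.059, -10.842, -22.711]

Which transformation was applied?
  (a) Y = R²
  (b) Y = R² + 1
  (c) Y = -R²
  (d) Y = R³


Checking option (c) Y = -R²:
  R = 6.434 -> Y = -41.392 ✓
  R = 4.378 -> Y = -19.164 ✓
  R = 5.632 -> Y = -31.72 ✓
All samples match this transformation.

(c) -R²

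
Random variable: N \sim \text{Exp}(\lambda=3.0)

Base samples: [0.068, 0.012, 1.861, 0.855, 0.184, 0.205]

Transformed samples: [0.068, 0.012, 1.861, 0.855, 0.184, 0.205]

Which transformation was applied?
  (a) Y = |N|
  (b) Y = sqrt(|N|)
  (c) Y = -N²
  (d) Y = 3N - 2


Checking option (a) Y = |N|:
  N = 0.068 -> Y = 0.068 ✓
  N = 0.012 -> Y = 0.012 ✓
  N = 1.861 -> Y = 1.861 ✓
All samples match this transformation.

(a) |N|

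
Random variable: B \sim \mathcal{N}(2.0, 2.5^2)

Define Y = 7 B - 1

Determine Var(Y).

For Y = aB + b: Var(Y) = a² * Var(B)
Var(B) = 2.5^2 = 6.25
Var(Y) = 7² * 6.25 = 49 * 6.25 = 306.25

306.25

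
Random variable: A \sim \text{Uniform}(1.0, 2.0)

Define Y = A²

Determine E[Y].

Using E[X²] = Var(X) + (E[X])²:
E[A] = 1.5
Var(A) = (2 - 1)^2/12 = 0.083333333
E[A²] = 0.083333333 + 1.5² = 0.083333333 + 2.25 = 2.3333333

2.3333333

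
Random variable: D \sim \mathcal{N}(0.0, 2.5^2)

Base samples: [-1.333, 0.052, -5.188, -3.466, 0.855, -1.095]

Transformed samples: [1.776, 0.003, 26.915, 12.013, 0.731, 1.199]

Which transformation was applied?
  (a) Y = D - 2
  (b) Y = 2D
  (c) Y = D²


Checking option (c) Y = D²:
  D = -1.333 -> Y = 1.776 ✓
  D = 0.052 -> Y = 0.003 ✓
  D = -5.188 -> Y = 26.915 ✓
All samples match this transformation.

(c) D²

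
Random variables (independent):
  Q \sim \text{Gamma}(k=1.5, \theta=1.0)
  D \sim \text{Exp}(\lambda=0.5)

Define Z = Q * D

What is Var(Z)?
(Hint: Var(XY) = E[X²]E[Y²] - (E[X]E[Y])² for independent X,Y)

Var(XY) = E[X²]E[Y²] - (E[X]E[Y])²
E[Q] = 1.5, Var(Q) = 1.5
E[D] = 2, Var(D) = 4
E[Q²] = 1.5 + 1.5² = 3.75
E[D²] = 4 + 2² = 8
Var(Z) = 3.75*8 - (1.5*2)²
= 30 - 9 = 21

21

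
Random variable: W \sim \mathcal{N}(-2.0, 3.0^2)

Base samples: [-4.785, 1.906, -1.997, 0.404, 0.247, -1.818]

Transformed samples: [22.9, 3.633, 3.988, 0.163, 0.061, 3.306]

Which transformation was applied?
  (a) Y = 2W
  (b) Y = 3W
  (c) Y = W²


Checking option (c) Y = W²:
  W = -4.785 -> Y = 22.9 ✓
  W = 1.906 -> Y = 3.633 ✓
  W = -1.997 -> Y = 3.988 ✓
All samples match this transformation.

(c) W²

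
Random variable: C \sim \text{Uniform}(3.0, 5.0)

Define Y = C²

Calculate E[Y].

Using E[X²] = Var(X) + (E[X])²:
E[C] = 4
Var(C) = (5 - 3)^2/12 = 0.33333333
E[C²] = 0.33333333 + 4² = 0.33333333 + 16 = 16.333333

16.333333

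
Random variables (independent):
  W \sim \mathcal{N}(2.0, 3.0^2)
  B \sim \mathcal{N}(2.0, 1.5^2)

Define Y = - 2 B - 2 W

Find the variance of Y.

For independent RVs: Var(aX + bY) = a²Var(X) + b²Var(Y)
Var(W) = 9
Var(B) = 2.25
Var(Y) = (-2)²*9 + (-2)²*2.25
= 4*9 + 4*2.25 = 45

45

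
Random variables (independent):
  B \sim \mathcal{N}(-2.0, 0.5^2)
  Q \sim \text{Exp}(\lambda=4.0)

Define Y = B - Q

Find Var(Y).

For independent RVs: Var(aX + bY) = a²Var(X) + b²Var(Y)
Var(B) = 0.25
Var(Q) = 0.0625
Var(Y) = 1²*0.25 + (-1)²*0.0625
= 1*0.25 + 1*0.0625 = 0.3125

0.3125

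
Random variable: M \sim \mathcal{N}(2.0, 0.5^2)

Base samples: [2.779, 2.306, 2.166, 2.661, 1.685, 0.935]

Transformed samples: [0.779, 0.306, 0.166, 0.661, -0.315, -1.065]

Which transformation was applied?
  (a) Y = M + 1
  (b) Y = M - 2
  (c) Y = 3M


Checking option (b) Y = M - 2:
  M = 2.779 -> Y = 0.779 ✓
  M = 2.306 -> Y = 0.306 ✓
  M = 2.166 -> Y = 0.166 ✓
All samples match this transformation.

(b) M - 2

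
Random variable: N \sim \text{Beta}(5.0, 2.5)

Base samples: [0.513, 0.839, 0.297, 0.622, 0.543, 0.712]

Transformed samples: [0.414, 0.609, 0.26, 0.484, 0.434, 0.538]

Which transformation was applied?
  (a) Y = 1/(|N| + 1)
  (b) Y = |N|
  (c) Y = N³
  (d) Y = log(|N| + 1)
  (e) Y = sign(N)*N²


Checking option (d) Y = log(|N| + 1):
  N = 0.513 -> Y = 0.414 ✓
  N = 0.839 -> Y = 0.609 ✓
  N = 0.297 -> Y = 0.26 ✓
All samples match this transformation.

(d) log(|N| + 1)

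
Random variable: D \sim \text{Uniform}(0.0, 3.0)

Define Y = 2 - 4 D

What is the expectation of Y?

For Y = -4D + 2:
E[Y] = -4 * E[D] + 2
E[D] = (0 + 3)/2 = 1.5
E[Y] = -4 * 1.5 + 2 = -4

-4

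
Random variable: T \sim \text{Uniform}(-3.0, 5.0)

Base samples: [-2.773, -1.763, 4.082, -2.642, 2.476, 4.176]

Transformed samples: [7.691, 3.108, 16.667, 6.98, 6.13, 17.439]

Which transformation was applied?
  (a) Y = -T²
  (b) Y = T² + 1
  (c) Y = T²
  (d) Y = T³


Checking option (c) Y = T²:
  T = -2.773 -> Y = 7.691 ✓
  T = -1.763 -> Y = 3.108 ✓
  T = 4.082 -> Y = 16.667 ✓
All samples match this transformation.

(c) T²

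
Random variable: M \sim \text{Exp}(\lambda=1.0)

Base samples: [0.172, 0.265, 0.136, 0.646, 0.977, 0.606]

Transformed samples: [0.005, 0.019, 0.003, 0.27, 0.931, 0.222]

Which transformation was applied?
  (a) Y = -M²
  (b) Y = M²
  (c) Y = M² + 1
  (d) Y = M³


Checking option (d) Y = M³:
  M = 0.172 -> Y = 0.005 ✓
  M = 0.265 -> Y = 0.019 ✓
  M = 0.136 -> Y = 0.003 ✓
All samples match this transformation.

(d) M³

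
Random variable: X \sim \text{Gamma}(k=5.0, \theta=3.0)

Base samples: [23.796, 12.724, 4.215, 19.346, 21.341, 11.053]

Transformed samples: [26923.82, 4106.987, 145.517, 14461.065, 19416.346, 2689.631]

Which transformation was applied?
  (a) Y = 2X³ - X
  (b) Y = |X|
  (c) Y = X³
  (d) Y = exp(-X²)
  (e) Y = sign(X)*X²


Checking option (a) Y = 2X³ - X:
  X = 23.796 -> Y = 26923.82 ✓
  X = 12.724 -> Y = 4106.987 ✓
  X = 4.215 -> Y = 145.517 ✓
All samples match this transformation.

(a) 2X³ - X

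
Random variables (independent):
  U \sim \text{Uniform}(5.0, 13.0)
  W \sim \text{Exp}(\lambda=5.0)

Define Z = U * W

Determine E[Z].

For independent RVs: E[XY] = E[X]*E[Y]
E[U] = 9
E[W] = 0.2
E[Z] = 9 * 0.2 = 1.8

1.8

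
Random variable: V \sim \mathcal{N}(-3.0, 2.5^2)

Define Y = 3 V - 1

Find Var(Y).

For Y = aV + b: Var(Y) = a² * Var(V)
Var(V) = 2.5^2 = 6.25
Var(Y) = 3² * 6.25 = 9 * 6.25 = 56.25

56.25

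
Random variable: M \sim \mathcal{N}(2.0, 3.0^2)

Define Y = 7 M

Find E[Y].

For Y = 7M:
E[Y] = 7 * E[M]
E[M] = 2.0 = 2
E[Y] = 7 * 2 = 14

14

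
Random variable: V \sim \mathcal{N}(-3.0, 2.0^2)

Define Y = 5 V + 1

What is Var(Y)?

For Y = aV + b: Var(Y) = a² * Var(V)
Var(V) = 2.0^2 = 4
Var(Y) = 5² * 4 = 25 * 4 = 100

100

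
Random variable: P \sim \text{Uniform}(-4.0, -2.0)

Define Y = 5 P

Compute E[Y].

For Y = 5P:
E[Y] = 5 * E[P]
E[P] = (-4 - 2)/2 = -3
E[Y] = 5 * (-3) = -15

-15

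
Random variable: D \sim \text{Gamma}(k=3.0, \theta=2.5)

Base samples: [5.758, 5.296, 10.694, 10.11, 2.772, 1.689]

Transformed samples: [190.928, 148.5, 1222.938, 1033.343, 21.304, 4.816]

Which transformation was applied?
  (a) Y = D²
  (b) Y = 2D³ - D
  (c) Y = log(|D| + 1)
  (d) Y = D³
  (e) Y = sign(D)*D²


Checking option (d) Y = D³:
  D = 5.758 -> Y = 190.928 ✓
  D = 5.296 -> Y = 148.5 ✓
  D = 10.694 -> Y = 1222.938 ✓
All samples match this transformation.

(d) D³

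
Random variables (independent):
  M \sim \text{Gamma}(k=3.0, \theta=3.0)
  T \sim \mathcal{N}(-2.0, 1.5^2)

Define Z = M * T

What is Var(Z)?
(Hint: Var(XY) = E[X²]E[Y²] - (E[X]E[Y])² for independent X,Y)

Var(XY) = E[X²]E[Y²] - (E[X]E[Y])²
E[M] = 9, Var(M) = 27
E[T] = -2, Var(T) = 2.25
E[M²] = 27 + 9² = 108
E[T²] = 2.25 + (-2)² = 6.25
Var(Z) = 108*6.25 - (9*(-2))²
= 675 - 324 = 351

351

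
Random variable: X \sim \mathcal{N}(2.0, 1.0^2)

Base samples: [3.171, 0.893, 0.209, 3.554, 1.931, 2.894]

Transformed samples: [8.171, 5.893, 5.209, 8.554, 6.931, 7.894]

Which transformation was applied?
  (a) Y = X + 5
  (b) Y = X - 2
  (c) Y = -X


Checking option (a) Y = X + 5:
  X = 3.171 -> Y = 8.171 ✓
  X = 0.893 -> Y = 5.893 ✓
  X = 0.209 -> Y = 5.209 ✓
All samples match this transformation.

(a) X + 5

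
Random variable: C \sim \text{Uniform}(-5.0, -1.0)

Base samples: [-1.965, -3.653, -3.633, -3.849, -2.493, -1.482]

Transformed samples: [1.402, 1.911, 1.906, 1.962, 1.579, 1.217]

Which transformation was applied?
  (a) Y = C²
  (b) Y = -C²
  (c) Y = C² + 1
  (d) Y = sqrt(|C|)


Checking option (d) Y = sqrt(|C|):
  C = -1.965 -> Y = 1.402 ✓
  C = -3.653 -> Y = 1.911 ✓
  C = -3.633 -> Y = 1.906 ✓
All samples match this transformation.

(d) sqrt(|C|)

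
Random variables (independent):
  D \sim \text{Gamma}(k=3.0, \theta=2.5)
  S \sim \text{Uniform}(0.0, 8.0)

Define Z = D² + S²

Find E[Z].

E[Z] = E[D²] + E[S²]
E[D²] = Var(D) + E[D]² = 18.75 + 56.25 = 75
E[S²] = Var(S) + E[S]² = 5.3333333 + 16 = 21.333333
E[Z] = 75 + 21.333333 = 96.333333

96.333333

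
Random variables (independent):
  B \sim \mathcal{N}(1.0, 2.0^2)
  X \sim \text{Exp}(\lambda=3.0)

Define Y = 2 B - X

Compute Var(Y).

For independent RVs: Var(aX + bY) = a²Var(X) + b²Var(Y)
Var(B) = 4
Var(X) = 0.11111111
Var(Y) = 2²*4 + (-1)²*0.11111111
= 4*4 + 1*0.11111111 = 16.111111

16.111111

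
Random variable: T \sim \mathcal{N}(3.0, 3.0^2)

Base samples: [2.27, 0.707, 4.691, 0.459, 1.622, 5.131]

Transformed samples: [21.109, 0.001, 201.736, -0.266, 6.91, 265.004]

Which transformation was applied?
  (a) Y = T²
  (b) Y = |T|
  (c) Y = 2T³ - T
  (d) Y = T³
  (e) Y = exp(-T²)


Checking option (c) Y = 2T³ - T:
  T = 2.27 -> Y = 21.109 ✓
  T = 0.707 -> Y = 0.001 ✓
  T = 4.691 -> Y = 201.736 ✓
All samples match this transformation.

(c) 2T³ - T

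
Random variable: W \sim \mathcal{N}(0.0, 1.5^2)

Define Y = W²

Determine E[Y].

Using E[X²] = Var(X) + (E[X])²:
E[W] = 0
Var(W) = 1.5^2 = 2.25
E[W²] = 2.25 + 0² = 2.25 + 0 = 2.25

2.25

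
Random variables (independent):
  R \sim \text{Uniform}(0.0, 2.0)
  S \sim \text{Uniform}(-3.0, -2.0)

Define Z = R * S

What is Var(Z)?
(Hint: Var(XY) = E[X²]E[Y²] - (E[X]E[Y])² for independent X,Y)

Var(XY) = E[X²]E[Y²] - (E[X]E[Y])²
E[R] = 1, Var(R) = 0.33333333
E[S] = -2.5, Var(S) = 0.083333333
E[R²] = 0.33333333 + 1² = 1.3333333
E[S²] = 0.083333333 + (-2.5)² = 6.3333333
Var(Z) = 1.3333333*6.3333333 - (1*(-2.5))²
= 8.4444444 - 6.25 = 2.1944444

2.1944444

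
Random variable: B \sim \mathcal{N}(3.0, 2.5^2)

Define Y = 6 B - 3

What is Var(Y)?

For Y = aB + b: Var(Y) = a² * Var(B)
Var(B) = 2.5^2 = 6.25
Var(Y) = 6² * 6.25 = 36 * 6.25 = 225

225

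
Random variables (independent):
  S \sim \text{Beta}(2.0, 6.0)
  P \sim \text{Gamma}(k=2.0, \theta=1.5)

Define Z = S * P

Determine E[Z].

For independent RVs: E[XY] = E[X]*E[Y]
E[S] = 0.25
E[P] = 3
E[Z] = 0.25 * 3 = 0.75

0.75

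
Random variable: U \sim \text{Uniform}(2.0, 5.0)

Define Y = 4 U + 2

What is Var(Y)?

For Y = aU + b: Var(Y) = a² * Var(U)
Var(U) = (5 - 2)^2/12 = 0.75
Var(Y) = 4² * 0.75 = 16 * 0.75 = 12

12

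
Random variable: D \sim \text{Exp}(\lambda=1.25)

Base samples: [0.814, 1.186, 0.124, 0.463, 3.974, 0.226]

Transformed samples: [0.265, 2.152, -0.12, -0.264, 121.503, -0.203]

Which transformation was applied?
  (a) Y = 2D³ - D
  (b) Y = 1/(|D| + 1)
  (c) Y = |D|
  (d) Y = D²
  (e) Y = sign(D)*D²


Checking option (a) Y = 2D³ - D:
  D = 0.814 -> Y = 0.265 ✓
  D = 1.186 -> Y = 2.152 ✓
  D = 0.124 -> Y = -0.12 ✓
All samples match this transformation.

(a) 2D³ - D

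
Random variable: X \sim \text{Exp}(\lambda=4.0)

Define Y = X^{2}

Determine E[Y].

E[Y] = 1*E[X²]
E[X] = 0.25
E[X²] = Var(X) + (E[X])² = 0.0625 + 0.0625 = 0.125
E[Y] = 1*0.125 = 0.125

0.125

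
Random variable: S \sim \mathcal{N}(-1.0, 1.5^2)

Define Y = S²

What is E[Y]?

E[S²] = Var(S) + (E[S])² = 2.25 + 1 = 3.25

3.25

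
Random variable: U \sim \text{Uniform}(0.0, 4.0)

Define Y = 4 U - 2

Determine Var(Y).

For Y = aU + b: Var(Y) = a² * Var(U)
Var(U) = (4 - 0)^2/12 = 1.3333333
Var(Y) = 4² * 1.3333333 = 16 * 1.3333333 = 21.333333

21.333333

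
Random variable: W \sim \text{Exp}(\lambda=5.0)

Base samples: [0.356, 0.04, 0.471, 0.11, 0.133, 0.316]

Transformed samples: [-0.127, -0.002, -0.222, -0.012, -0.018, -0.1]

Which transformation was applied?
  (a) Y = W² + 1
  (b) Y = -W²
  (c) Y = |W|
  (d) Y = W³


Checking option (b) Y = -W²:
  W = 0.356 -> Y = -0.127 ✓
  W = 0.04 -> Y = -0.002 ✓
  W = 0.471 -> Y = -0.222 ✓
All samples match this transformation.

(b) -W²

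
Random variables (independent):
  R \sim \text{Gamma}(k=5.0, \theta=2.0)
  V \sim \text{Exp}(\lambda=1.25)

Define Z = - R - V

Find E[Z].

E[Z] = -1*E[R] - 1*E[V]
E[R] = 10
E[V] = 0.8
E[Z] = -1*10 - 1*0.8 = -10.8

-10.8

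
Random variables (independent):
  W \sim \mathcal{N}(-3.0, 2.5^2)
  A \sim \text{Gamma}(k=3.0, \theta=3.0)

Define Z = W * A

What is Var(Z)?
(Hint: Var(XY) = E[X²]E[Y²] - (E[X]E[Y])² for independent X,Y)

Var(XY) = E[X²]E[Y²] - (E[X]E[Y])²
E[W] = -3, Var(W) = 6.25
E[A] = 9, Var(A) = 27
E[W²] = 6.25 + (-3)² = 15.25
E[A²] = 27 + 9² = 108
Var(Z) = 15.25*108 - (-3*9)²
= 1647 - 729 = 918

918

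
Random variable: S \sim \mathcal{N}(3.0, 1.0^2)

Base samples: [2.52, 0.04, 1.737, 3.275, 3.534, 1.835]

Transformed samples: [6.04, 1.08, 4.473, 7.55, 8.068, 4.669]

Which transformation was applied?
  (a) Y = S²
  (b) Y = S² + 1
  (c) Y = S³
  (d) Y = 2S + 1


Checking option (d) Y = 2S + 1:
  S = 2.52 -> Y = 6.04 ✓
  S = 0.04 -> Y = 1.08 ✓
  S = 1.737 -> Y = 4.473 ✓
All samples match this transformation.

(d) 2S + 1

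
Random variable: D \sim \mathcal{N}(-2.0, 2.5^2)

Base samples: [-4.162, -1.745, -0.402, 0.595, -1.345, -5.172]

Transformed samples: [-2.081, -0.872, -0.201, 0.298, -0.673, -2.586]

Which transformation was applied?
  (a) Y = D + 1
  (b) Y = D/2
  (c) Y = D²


Checking option (b) Y = D/2:
  D = -4.162 -> Y = -2.081 ✓
  D = -1.745 -> Y = -0.872 ✓
  D = -0.402 -> Y = -0.201 ✓
All samples match this transformation.

(b) D/2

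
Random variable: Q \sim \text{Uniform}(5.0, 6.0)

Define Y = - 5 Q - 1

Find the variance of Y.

For Y = aQ + b: Var(Y) = a² * Var(Q)
Var(Q) = (6 - 5)^2/12 = 0.083333333
Var(Y) = (-5)² * 0.083333333 = 25 * 0.083333333 = 2.0833333

2.0833333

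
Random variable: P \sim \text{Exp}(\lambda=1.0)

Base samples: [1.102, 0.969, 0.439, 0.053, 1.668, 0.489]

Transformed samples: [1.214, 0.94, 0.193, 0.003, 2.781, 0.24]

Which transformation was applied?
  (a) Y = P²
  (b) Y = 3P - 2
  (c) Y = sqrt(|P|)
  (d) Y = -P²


Checking option (a) Y = P²:
  P = 1.102 -> Y = 1.214 ✓
  P = 0.969 -> Y = 0.94 ✓
  P = 0.439 -> Y = 0.193 ✓
All samples match this transformation.

(a) P²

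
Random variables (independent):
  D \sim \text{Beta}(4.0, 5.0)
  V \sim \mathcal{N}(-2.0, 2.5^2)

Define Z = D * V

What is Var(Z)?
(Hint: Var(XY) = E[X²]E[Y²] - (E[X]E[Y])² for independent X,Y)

Var(XY) = E[X²]E[Y²] - (E[X]E[Y])²
E[D] = 0.44444444, Var(D) = 0.024691358
E[V] = -2, Var(V) = 6.25
E[D²] = 0.024691358 + 0.44444444² = 0.22222222
E[V²] = 6.25 + (-2)² = 10.25
Var(Z) = 0.22222222*10.25 - (0.44444444*(-2))²
= 2.2777778 - 0.79012346 = 1.4876543

1.4876543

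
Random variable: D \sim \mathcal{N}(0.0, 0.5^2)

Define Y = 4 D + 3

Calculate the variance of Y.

For Y = aD + b: Var(Y) = a² * Var(D)
Var(D) = 0.5^2 = 0.25
Var(Y) = 4² * 0.25 = 16 * 0.25 = 4

4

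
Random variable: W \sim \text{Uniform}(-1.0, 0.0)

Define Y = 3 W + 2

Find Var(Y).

For Y = aW + b: Var(Y) = a² * Var(W)
Var(W) = (0 + 1)^2/12 = 0.083333333
Var(Y) = 3² * 0.083333333 = 9 * 0.083333333 = 0.75

0.75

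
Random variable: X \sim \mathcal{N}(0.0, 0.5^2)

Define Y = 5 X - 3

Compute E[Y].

For Y = 5X - 3:
E[Y] = 5 * E[X] - 3
E[X] = 0.0 = 0
E[Y] = 5 * 0 - 3 = -3

-3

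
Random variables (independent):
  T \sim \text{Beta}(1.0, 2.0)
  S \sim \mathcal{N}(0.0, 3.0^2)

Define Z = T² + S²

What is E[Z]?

E[Z] = E[T²] + E[S²]
E[T²] = Var(T) + E[T]² = 0.055555556 + 0.11111111 = 0.16666667
E[S²] = Var(S) + E[S]² = 9 + 0 = 9
E[Z] = 0.16666667 + 9 = 9.1666667

9.1666667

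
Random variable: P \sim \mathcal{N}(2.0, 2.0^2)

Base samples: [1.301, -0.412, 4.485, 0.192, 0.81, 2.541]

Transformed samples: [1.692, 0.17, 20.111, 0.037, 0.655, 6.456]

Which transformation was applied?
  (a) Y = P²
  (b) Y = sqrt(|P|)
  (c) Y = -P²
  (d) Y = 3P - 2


Checking option (a) Y = P²:
  P = 1.301 -> Y = 1.692 ✓
  P = -0.412 -> Y = 0.17 ✓
  P = 4.485 -> Y = 20.111 ✓
All samples match this transformation.

(a) P²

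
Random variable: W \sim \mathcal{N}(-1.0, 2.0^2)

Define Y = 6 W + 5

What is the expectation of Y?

For Y = 6W + 5:
E[Y] = 6 * E[W] + 5
E[W] = -1.0 = -1
E[Y] = 6 * (-1) + 5 = -1

-1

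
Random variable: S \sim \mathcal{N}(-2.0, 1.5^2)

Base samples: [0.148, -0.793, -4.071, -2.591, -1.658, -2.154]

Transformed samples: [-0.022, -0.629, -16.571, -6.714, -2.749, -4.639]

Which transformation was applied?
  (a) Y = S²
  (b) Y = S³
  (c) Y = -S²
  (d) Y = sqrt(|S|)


Checking option (c) Y = -S²:
  S = 0.148 -> Y = -0.022 ✓
  S = -0.793 -> Y = -0.629 ✓
  S = -4.071 -> Y = -16.571 ✓
All samples match this transformation.

(c) -S²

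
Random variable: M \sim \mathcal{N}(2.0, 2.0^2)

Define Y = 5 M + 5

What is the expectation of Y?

For Y = 5M + 5:
E[Y] = 5 * E[M] + 5
E[M] = 2.0 = 2
E[Y] = 5 * 2 + 5 = 15

15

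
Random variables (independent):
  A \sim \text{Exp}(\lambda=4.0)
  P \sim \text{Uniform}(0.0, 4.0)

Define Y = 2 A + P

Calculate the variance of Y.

For independent RVs: Var(aX + bY) = a²Var(X) + b²Var(Y)
Var(A) = 0.0625
Var(P) = 1.3333333
Var(Y) = 2²*0.0625 + 1²*1.3333333
= 4*0.0625 + 1*1.3333333 = 1.5833333

1.5833333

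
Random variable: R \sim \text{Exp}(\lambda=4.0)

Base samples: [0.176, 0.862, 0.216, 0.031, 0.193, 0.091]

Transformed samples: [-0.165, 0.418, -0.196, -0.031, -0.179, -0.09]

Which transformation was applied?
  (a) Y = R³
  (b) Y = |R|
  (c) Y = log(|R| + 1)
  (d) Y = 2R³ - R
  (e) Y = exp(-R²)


Checking option (d) Y = 2R³ - R:
  R = 0.176 -> Y = -0.165 ✓
  R = 0.862 -> Y = 0.418 ✓
  R = 0.216 -> Y = -0.196 ✓
All samples match this transformation.

(d) 2R³ - R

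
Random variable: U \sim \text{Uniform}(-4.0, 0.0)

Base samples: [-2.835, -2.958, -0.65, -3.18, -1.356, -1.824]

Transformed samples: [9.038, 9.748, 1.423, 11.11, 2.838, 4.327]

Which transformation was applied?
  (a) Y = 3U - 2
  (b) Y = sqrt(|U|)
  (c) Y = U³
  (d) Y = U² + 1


Checking option (d) Y = U² + 1:
  U = -2.835 -> Y = 9.038 ✓
  U = -2.958 -> Y = 9.748 ✓
  U = -0.65 -> Y = 1.423 ✓
All samples match this transformation.

(d) U² + 1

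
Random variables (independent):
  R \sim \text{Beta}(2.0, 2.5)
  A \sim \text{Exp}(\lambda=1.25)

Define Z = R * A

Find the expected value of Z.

For independent RVs: E[XY] = E[X]*E[Y]
E[R] = 0.44444444
E[A] = 0.8
E[Z] = 0.44444444 * 0.8 = 0.35555556

0.35555556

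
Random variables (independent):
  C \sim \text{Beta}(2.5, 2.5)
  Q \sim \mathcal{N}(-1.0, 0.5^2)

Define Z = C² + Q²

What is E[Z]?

E[Z] = E[C²] + E[Q²]
E[C²] = Var(C) + E[C]² = 0.041666667 + 0.25 = 0.29166667
E[Q²] = Var(Q) + E[Q]² = 0.25 + 1 = 1.25
E[Z] = 0.29166667 + 1.25 = 1.5416667

1.5416667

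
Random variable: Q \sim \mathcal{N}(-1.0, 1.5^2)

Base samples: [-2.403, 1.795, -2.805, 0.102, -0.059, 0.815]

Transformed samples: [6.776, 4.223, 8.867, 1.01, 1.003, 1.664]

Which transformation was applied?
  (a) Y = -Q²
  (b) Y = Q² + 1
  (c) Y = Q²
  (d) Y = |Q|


Checking option (b) Y = Q² + 1:
  Q = -2.403 -> Y = 6.776 ✓
  Q = 1.795 -> Y = 4.223 ✓
  Q = -2.805 -> Y = 8.867 ✓
All samples match this transformation.

(b) Q² + 1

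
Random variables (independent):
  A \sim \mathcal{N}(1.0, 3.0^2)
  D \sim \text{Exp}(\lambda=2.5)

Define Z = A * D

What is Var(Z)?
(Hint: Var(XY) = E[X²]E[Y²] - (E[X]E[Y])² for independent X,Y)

Var(XY) = E[X²]E[Y²] - (E[X]E[Y])²
E[A] = 1, Var(A) = 9
E[D] = 0.4, Var(D) = 0.16
E[A²] = 9 + 1² = 10
E[D²] = 0.16 + 0.4² = 0.32
Var(Z) = 10*0.32 - (1*0.4)²
= 3.2 - 0.16 = 3.04

3.04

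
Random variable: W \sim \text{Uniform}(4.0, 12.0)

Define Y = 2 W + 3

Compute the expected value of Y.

For Y = 2W + 3:
E[Y] = 2 * E[W] + 3
E[W] = (4 + 12)/2 = 8
E[Y] = 2 * 8 + 3 = 19

19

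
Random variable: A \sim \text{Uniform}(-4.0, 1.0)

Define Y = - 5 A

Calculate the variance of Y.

For Y = aA + b: Var(Y) = a² * Var(A)
Var(A) = (1 + 4)^2/12 = 2.0833333
Var(Y) = (-5)² * 2.0833333 = 25 * 2.0833333 = 52.083333

52.083333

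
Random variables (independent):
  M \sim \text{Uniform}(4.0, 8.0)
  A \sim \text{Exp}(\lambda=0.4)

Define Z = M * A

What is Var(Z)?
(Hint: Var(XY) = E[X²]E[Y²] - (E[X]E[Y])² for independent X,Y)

Var(XY) = E[X²]E[Y²] - (E[X]E[Y])²
E[M] = 6, Var(M) = 1.3333333
E[A] = 2.5, Var(A) = 6.25
E[M²] = 1.3333333 + 6² = 37.333333
E[A²] = 6.25 + 2.5² = 12.5
Var(Z) = 37.333333*12.5 - (6*2.5)²
= 466.66667 - 225 = 241.66667

241.66667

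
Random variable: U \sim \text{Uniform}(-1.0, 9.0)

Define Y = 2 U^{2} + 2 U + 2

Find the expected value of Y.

E[Y] = 2*E[U²] + 2*E[U] + 2
E[U] = 4
E[U²] = Var(U) + (E[U])² = 8.3333333 + 16 = 24.333333
E[Y] = 2*24.333333 + 2*4 + 2 = 58.666667

58.666667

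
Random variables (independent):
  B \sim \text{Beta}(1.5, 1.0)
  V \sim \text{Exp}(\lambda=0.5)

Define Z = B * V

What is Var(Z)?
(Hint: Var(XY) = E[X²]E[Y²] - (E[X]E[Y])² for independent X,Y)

Var(XY) = E[X²]E[Y²] - (E[X]E[Y])²
E[B] = 0.6, Var(B) = 0.068571429
E[V] = 2, Var(V) = 4
E[B²] = 0.068571429 + 0.6² = 0.42857143
E[V²] = 4 + 2² = 8
Var(Z) = 0.42857143*8 - (0.6*2)²
= 3.4285714 - 1.44 = 1.9885714

1.9885714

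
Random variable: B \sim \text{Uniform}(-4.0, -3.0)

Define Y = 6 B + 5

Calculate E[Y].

For Y = 6B + 5:
E[Y] = 6 * E[B] + 5
E[B] = (-4 - 3)/2 = -3.5
E[Y] = 6 * (-3.5) + 5 = -16

-16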